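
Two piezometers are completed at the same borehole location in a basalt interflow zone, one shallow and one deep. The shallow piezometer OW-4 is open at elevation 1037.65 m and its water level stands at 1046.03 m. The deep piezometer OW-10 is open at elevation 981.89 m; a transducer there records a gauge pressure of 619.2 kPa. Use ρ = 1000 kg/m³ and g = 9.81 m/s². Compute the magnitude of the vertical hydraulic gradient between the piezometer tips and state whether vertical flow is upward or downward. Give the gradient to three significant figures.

|i_v| ≈ 0.0183; vertical flow is downward

Total head at OW-4: h = 1046.03 m (water level in the standpipe).
Pressure head at OW-10: ψ = P/(ρg) = 619.2×1000 / (1000 × 9.81) = 63.12 m.
Total head at OW-10: h = z + ψ = 981.89 + 63.12 = 1045.01 m.
Δh = h(OW-4) − h(OW-10) = 1046.03 − 1045.01 = 1.02 m.
Vertical separation Δz = 1037.65 − 981.89 = 55.76 m.
|i_v| = |Δh| / Δz = 1.02 / 55.76 = 0.0183.
Head is higher in the shallow piezometer, so vertical flow is downward (recharge condition).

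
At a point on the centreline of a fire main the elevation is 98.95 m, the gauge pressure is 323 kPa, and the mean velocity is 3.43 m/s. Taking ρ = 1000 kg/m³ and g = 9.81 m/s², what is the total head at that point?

Pressure head ψ = P/(ρg) = 323×1000 / (1000 × 9.81) = 32.93 m.
Velocity head = v²/(2g) = 3.43² / (2 × 9.81) = 0.600 m.
h = z + ψ + v²/(2g) = 98.95 + 32.93 + 0.600 = 132.48 m.

h ≈ 132.48 m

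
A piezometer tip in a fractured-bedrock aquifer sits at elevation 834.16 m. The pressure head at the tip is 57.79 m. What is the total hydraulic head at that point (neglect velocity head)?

h = z + ψ = 834.16 + 57.79 = 891.95 m.

h ≈ 891.95 m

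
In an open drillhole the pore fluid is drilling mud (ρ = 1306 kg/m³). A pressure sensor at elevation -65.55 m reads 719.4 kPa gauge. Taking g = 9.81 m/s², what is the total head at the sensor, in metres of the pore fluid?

ψ = P/(ρg) = 719.4×1000 / (1306 × 9.81) = 56.15 m.
h = z + ψ = -65.55 + 56.15 = -9.40 m.

h ≈ -9.40 m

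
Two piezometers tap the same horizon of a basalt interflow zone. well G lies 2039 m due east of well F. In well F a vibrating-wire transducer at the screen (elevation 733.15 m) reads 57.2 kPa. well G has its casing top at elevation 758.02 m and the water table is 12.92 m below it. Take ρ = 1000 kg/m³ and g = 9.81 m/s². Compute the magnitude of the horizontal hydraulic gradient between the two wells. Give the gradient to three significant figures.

i ≈ 0.00300

Pressure head at well F: ψ = P/(ρg) = 57.2×1000 / (1000 × 9.81) = 5.83 m.
Total head at well F: h = z + ψ = 733.15 + 5.83 = 738.98 m.
Total head at well G: h = 758.02 − 12.92 = 745.10 m.
Head difference: h(well F) − h(well G) = 738.98 − 745.10 = -6.12 m.
Hydraulic gradient: i = |Δh| / L = 6.12 / 2039 = 0.00300.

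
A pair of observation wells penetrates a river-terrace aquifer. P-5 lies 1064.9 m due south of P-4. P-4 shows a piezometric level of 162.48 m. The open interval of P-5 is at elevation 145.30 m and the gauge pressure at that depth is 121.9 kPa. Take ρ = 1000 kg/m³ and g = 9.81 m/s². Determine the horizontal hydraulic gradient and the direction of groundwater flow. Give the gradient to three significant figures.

Total head at P-4: h = 162.48 m (water level in the piezometer is the total head).
Pressure head at P-5: ψ = P/(ρg) = 121.9×1000 / (1000 × 9.81) = 12.43 m.
Total head at P-5: h = z + ψ = 145.30 + 12.43 = 157.73 m.
Head difference: h(P-4) − h(P-5) = 162.48 − 157.73 = 4.75 m.
Hydraulic gradient: i = |Δh| / L = 4.75 / 1064.9 = 0.00446.
Flow is from higher to lower head: from P-4 toward P-5, i.e. toward the south.

i ≈ 0.00446; groundwater flows toward the south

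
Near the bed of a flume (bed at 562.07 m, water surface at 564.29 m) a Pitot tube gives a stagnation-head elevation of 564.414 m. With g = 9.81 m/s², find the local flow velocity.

v ≈ 1.56 m/s

Near the bed, under hydrostatic conditions, the piezometric head (z + ψ) equals the free-surface elevation, 564.29 m.
Velocity head = total − piezometric = 564.414 − 564.29 = 0.124 m.
v = √(2g·h_v) = √(2 × 9.81 × 0.124) = 1.56 m/s.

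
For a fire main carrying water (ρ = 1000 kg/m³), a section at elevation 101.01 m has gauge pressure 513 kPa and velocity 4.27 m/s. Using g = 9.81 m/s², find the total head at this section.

Pressure head ψ = P/(ρg) = 513×1000 / (1000 × 9.81) = 52.29 m.
Velocity head = v²/(2g) = 4.27² / (2 × 9.81) = 0.929 m.
h = z + ψ + v²/(2g) = 101.01 + 52.29 + 0.929 = 154.23 m.

h ≈ 154.23 m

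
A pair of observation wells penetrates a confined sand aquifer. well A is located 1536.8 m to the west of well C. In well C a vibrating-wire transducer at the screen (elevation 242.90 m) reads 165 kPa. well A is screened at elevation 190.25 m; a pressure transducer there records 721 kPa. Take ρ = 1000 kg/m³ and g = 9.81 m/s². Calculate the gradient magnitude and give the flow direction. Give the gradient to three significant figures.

Pressure head at well C: ψ = P/(ρg) = 165×1000 / (1000 × 9.81) = 16.82 m.
Total head at well C: h = z + ψ = 242.90 + 16.82 = 259.72 m.
Pressure head at well A: ψ = P/(ρg) = 721×1000 / (1000 × 9.81) = 73.50 m.
Total head at well A: h = z + ψ = 190.25 + 73.50 = 263.75 m.
Head difference: h(well C) − h(well A) = 259.72 − 263.75 = -4.03 m.
Hydraulic gradient: i = |Δh| / L = 4.03 / 1536.8 = 0.00262.
Flow is from higher to lower head: from well A toward well C, i.e. toward the east.

i ≈ 0.00262; groundwater flows toward the east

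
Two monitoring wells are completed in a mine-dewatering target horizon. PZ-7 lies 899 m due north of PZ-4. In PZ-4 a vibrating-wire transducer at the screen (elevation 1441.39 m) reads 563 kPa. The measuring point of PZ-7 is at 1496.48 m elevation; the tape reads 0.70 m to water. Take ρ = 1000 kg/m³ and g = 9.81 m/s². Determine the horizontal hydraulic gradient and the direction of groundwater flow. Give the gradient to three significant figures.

Pressure head at PZ-4: ψ = P/(ρg) = 563×1000 / (1000 × 9.81) = 57.39 m.
Total head at PZ-4: h = z + ψ = 1441.39 + 57.39 = 1498.78 m.
Total head at PZ-7: h = 1496.48 − 0.70 = 1495.78 m.
Head difference: h(PZ-4) − h(PZ-7) = 1498.78 − 1495.78 = 3.00 m.
Hydraulic gradient: i = |Δh| / L = 3.00 / 899 = 0.00334.
Flow is from higher to lower head: from PZ-4 toward PZ-7, i.e. toward the north.

i ≈ 0.00334; groundwater flows toward the north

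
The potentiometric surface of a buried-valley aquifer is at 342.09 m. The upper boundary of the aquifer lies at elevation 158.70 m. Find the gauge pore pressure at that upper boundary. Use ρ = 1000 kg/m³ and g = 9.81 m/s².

Pressure head at the aquifer top: ψ = h − z = 342.09 − 158.70 = 183.39 m.
P = ρgψ = 1000 × 9.81 × 183.39 = 1799056 Pa ≈ 1800 kPa.

P ≈ 1800 kPa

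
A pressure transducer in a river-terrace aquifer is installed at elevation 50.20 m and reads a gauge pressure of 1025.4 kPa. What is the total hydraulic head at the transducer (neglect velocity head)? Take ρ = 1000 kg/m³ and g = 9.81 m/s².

ψ = P/(ρg) = 1025.4×1000 / (1000 × 9.81) = 104.53 m.
h = z + ψ = 50.20 + 104.53 = 154.73 m.

h ≈ 154.73 m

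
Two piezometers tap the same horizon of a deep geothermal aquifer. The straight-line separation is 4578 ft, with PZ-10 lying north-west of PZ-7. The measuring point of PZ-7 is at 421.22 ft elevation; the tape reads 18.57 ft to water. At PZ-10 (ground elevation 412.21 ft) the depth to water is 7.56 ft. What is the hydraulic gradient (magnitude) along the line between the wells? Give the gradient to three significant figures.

Total head at PZ-7: h = 421.22 − 18.57 = 402.65 ft.
Total head at PZ-10: h = 412.21 − 7.56 = 404.65 ft.
Head difference: h(PZ-7) − h(PZ-10) = 402.65 − 404.65 = -2.00 ft.
Hydraulic gradient: i = |Δh| / L = 2.00 / 4578 = 0.000437.

i ≈ 0.000437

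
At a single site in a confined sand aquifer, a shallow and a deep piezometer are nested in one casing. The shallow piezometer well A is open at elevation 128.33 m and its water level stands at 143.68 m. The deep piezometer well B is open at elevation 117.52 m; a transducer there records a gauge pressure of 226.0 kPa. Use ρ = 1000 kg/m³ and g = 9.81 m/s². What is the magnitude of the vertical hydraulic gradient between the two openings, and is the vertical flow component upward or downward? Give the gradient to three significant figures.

|i_v| ≈ 0.289; vertical flow is downward

Total head at well A: h = 143.68 m (water level in the standpipe).
Pressure head at well B: ψ = P/(ρg) = 226.0×1000 / (1000 × 9.81) = 23.04 m.
Total head at well B: h = z + ψ = 117.52 + 23.04 = 140.56 m.
Δh = h(well A) − h(well B) = 143.68 − 140.56 = 3.12 m.
Vertical separation Δz = 128.33 − 117.52 = 10.81 m.
|i_v| = |Δh| / Δz = 3.12 / 10.81 = 0.289.
Head is higher in the shallow piezometer, so vertical flow is downward (recharge condition).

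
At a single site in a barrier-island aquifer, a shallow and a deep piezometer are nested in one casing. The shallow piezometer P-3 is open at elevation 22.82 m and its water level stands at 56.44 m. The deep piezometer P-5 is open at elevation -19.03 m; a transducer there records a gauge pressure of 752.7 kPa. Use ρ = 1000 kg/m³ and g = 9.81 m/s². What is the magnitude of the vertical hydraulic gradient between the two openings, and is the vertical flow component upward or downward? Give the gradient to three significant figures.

|i_v| ≈ 0.0301; vertical flow is upward

Total head at P-3: h = 56.44 m (water level in the standpipe).
Pressure head at P-5: ψ = P/(ρg) = 752.7×1000 / (1000 × 9.81) = 76.73 m.
Total head at P-5: h = z + ψ = -19.03 + 76.73 = 57.70 m.
Δh = h(P-3) − h(P-5) = 56.44 − 57.70 = -1.26 m.
Vertical separation Δz = 22.82 − (-19.03) = 41.85 m.
|i_v| = |Δh| / Δz = 1.26 / 41.85 = 0.0301.
Head is higher in the deep piezometer, so vertical flow is upward (discharge condition).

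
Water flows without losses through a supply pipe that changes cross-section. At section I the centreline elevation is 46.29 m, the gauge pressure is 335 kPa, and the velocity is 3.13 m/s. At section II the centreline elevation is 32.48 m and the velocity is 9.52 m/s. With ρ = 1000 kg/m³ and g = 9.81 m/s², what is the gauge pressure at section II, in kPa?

P₂ ≈ 430 kPa

Pressure head at I: ψ₁ = P₁/(ρg) = 335×1000 / (1000 × 9.81) = 34.15 m.
Velocity heads: v₁²/2g = 3.13²/19.62 = 0.499 m; v₂²/2g = 9.52²/19.62 = 4.619 m.
Total head H = z₁ + ψ₁ + v₁²/2g = 46.29 + 34.15 + 0.499 = 80.94 m.
ψ₂ = H − z₂ − v₂²/2g = 80.94 − 32.48 − 4.619 = 43.84 m.
P₂ = ρgψ₂ = 1000 × 9.81 × 43.84 ≈ 430 kPa.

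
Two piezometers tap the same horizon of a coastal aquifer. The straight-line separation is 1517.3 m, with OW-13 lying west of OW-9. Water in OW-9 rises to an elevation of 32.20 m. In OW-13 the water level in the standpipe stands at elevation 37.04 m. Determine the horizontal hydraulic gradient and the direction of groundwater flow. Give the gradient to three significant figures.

i ≈ 0.00319; groundwater flows toward the east

Total head at OW-9: h = 32.20 m (water level in the piezometer is the total head).
Total head at OW-13: h = 37.04 m (water level in the piezometer is the total head).
Head difference: h(OW-9) − h(OW-13) = 32.20 − 37.04 = -4.84 m.
Hydraulic gradient: i = |Δh| / L = 4.84 / 1517.3 = 0.00319.
Flow is from higher to lower head: from OW-13 toward OW-9, i.e. toward the east.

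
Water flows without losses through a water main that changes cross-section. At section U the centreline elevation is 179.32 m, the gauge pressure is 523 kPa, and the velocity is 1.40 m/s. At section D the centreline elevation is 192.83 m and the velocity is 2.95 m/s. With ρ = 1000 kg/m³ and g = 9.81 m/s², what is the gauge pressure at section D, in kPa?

P₂ ≈ 387 kPa

Pressure head at U: ψ₁ = P₁/(ρg) = 523×1000 / (1000 × 9.81) = 53.31 m.
Velocity heads: v₁²/2g = 1.40²/19.62 = 0.100 m; v₂²/2g = 2.95²/19.62 = 0.444 m.
Total head H = z₁ + ψ₁ + v₁²/2g = 179.32 + 53.31 + 0.100 = 232.73 m.
ψ₂ = H − z₂ − v₂²/2g = 232.73 − 192.83 − 0.444 = 39.46 m.
P₂ = ρgψ₂ = 1000 × 9.81 × 39.46 ≈ 387 kPa.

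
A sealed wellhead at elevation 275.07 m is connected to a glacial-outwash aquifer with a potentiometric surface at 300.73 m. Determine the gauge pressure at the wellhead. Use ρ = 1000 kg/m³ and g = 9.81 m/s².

Head above the cap: Δh = 300.73 − 275.07 = 25.66 m.
P = ρgΔh = 1000 × 9.81 × 25.66 = 251725 Pa ≈ 252 kPa.

P ≈ 252 kPa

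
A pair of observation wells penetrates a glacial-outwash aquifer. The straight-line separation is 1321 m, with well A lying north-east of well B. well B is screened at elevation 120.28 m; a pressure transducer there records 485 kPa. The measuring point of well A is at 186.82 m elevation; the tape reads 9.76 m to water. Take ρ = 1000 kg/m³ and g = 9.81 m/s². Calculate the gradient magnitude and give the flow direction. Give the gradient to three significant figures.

Pressure head at well B: ψ = P/(ρg) = 485×1000 / (1000 × 9.81) = 49.44 m.
Total head at well B: h = z + ψ = 120.28 + 49.44 = 169.72 m.
Total head at well A: h = 186.82 − 9.76 = 177.06 m.
Head difference: h(well B) − h(well A) = 169.72 − 177.06 = -7.34 m.
Hydraulic gradient: i = |Δh| / L = 7.34 / 1321 = 0.00556.
Flow is from higher to lower head: from well A toward well B, i.e. toward the south-west.

i ≈ 0.00556; groundwater flows toward the south-west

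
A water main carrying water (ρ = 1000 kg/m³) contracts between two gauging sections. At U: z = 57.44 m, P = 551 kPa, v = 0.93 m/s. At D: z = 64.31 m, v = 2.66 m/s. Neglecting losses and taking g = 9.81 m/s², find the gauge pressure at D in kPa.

Pressure head at U: ψ₁ = P₁/(ρg) = 551×1000 / (1000 × 9.81) = 56.17 m.
Velocity heads: v₁²/2g = 0.93²/19.62 = 0.044 m; v₂²/2g = 2.66²/19.62 = 0.361 m.
Total head H = z₁ + ψ₁ + v₁²/2g = 57.44 + 56.17 + 0.044 = 113.65 m.
ψ₂ = H − z₂ − v₂²/2g = 113.65 − 64.31 − 0.361 = 48.98 m.
P₂ = ρgψ₂ = 1000 × 9.81 × 48.98 ≈ 480 kPa.

P₂ ≈ 480 kPa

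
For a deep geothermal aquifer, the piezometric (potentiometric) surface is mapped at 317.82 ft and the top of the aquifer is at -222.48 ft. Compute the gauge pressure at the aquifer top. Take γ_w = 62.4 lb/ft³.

P ≈ 234 psi

Pressure head at the aquifer top: ψ = h − z = 317.82 − (-222.48) = 540.30 ft.
P = γψ/144 = 62.4 × 540.30 / 144 = 234 psi.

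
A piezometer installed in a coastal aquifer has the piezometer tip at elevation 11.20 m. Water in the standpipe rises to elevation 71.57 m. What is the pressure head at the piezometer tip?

Total head h = 71.57 m (the water-surface elevation in the piezometer).
Pressure head ψ = h − z = 71.57 − 11.20 = 60.37 m.

ψ ≈ 60.37 m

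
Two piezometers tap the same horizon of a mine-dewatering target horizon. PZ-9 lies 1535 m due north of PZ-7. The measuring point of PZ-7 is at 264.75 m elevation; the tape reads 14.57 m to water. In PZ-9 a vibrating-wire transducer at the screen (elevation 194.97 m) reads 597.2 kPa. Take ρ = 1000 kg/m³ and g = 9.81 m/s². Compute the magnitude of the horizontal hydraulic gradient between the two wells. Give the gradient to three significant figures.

i ≈ 0.00369

Total head at PZ-7: h = 264.75 − 14.57 = 250.18 m.
Pressure head at PZ-9: ψ = P/(ρg) = 597.2×1000 / (1000 × 9.81) = 60.88 m.
Total head at PZ-9: h = z + ψ = 194.97 + 60.88 = 255.85 m.
Head difference: h(PZ-7) − h(PZ-9) = 250.18 − 255.85 = -5.67 m.
Hydraulic gradient: i = |Δh| / L = 5.67 / 1535 = 0.00369.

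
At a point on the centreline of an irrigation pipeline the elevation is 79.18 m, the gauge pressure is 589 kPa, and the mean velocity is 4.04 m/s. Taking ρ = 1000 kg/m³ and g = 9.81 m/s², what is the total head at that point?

Pressure head ψ = P/(ρg) = 589×1000 / (1000 × 9.81) = 60.04 m.
Velocity head = v²/(2g) = 4.04² / (2 × 9.81) = 0.832 m.
h = z + ψ + v²/(2g) = 79.18 + 60.04 + 0.832 = 140.05 m.

h ≈ 140.05 m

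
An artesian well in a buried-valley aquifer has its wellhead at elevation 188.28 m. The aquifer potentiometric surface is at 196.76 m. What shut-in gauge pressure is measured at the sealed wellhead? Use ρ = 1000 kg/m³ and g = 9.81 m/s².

P ≈ 83.2 kPa

Head above the cap: Δh = 196.76 − 188.28 = 8.48 m.
P = ρgΔh = 1000 × 9.81 × 8.48 = 83189 Pa ≈ 83.2 kPa.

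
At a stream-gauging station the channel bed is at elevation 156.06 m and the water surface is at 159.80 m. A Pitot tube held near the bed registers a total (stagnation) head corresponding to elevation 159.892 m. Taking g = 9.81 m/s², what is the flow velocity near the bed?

v ≈ 1.34 m/s

Near the bed, under hydrostatic conditions, the piezometric head (z + ψ) equals the free-surface elevation, 159.80 m.
Velocity head = total − piezometric = 159.892 − 159.80 = 0.092 m.
v = √(2g·h_v) = √(2 × 9.81 × 0.092) = 1.34 m/s.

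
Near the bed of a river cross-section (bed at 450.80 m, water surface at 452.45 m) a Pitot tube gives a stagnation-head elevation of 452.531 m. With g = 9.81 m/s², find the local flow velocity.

Near the bed, under hydrostatic conditions, the piezometric head (z + ψ) equals the free-surface elevation, 452.45 m.
Velocity head = total − piezometric = 452.531 − 452.45 = 0.081 m.
v = √(2g·h_v) = √(2 × 9.81 × 0.081) = 1.26 m/s.

v ≈ 1.26 m/s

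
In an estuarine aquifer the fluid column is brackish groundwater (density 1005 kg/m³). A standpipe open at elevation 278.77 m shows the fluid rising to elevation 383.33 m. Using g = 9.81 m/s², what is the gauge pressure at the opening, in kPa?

P ≈ 1030 kPa

Pressure head ψ = h − z = 383.33 − 278.77 = 104.56 m.
P = ρgψ = 1005 × 9.81 × 104.56 = 1030862 Pa ≈ 1030 kPa.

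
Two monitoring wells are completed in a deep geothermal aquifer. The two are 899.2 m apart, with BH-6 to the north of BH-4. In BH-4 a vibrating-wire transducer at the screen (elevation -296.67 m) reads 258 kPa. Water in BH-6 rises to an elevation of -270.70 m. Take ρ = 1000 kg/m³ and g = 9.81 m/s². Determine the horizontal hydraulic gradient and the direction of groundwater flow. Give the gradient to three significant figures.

i ≈ 0.000367; groundwater flows toward the north

Pressure head at BH-4: ψ = P/(ρg) = 258×1000 / (1000 × 9.81) = 26.30 m.
Total head at BH-4: h = z + ψ = -296.67 + 26.30 = -270.37 m.
Total head at BH-6: h = -270.70 m (water level in the piezometer is the total head).
Head difference: h(BH-4) − h(BH-6) = -270.37 − (-270.70) = 0.33 m.
Hydraulic gradient: i = |Δh| / L = 0.33 / 899.2 = 0.000367.
Flow is from higher to lower head: from BH-4 toward BH-6, i.e. toward the north.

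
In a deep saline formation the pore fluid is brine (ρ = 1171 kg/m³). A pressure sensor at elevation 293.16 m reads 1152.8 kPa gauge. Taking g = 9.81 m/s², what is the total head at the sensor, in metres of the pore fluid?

h ≈ 393.51 m

ψ = P/(ρg) = 1152.8×1000 / (1171 × 9.81) = 100.35 m.
h = z + ψ = 293.16 + 100.35 = 393.51 m.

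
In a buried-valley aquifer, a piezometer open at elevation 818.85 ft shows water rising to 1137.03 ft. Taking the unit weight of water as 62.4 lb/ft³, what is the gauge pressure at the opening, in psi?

Pressure head ψ = h − z = 1137.03 − 818.85 = 318.18 ft.
P = γ·ψ / 144 = 62.4 × 318.18 / 144 = 138 psi.

P ≈ 138 psi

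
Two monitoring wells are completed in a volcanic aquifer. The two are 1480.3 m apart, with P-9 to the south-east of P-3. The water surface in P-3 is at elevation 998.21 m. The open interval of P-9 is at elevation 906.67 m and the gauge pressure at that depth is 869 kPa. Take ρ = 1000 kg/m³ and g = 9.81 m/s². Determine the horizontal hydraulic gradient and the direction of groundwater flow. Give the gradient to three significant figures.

i ≈ 0.00200; groundwater flows toward the south-east

Total head at P-3: h = 998.21 m (water level in the piezometer is the total head).
Pressure head at P-9: ψ = P/(ρg) = 869×1000 / (1000 × 9.81) = 88.58 m.
Total head at P-9: h = z + ψ = 906.67 + 88.58 = 995.25 m.
Head difference: h(P-3) − h(P-9) = 998.21 − 995.25 = 2.96 m.
Hydraulic gradient: i = |Δh| / L = 2.96 / 1480.3 = 0.00200.
Flow is from higher to lower head: from P-3 toward P-9, i.e. toward the south-east.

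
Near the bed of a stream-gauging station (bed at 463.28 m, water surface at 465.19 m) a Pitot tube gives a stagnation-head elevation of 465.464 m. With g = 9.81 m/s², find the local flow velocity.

Near the bed, under hydrostatic conditions, the piezometric head (z + ψ) equals the free-surface elevation, 465.19 m.
Velocity head = total − piezometric = 465.464 − 465.19 = 0.274 m.
v = √(2g·h_v) = √(2 × 9.81 × 0.274) = 2.32 m/s.

v ≈ 2.32 m/s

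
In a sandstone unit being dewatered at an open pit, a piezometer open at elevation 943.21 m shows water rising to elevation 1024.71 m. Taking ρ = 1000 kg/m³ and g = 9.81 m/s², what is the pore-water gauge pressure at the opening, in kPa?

Pressure head ψ = h − z = 1024.71 − 943.21 = 81.50 m.
P = ρgψ = 1000 × 9.81 × 81.50 = 799515 Pa ≈ 800 kPa.

P ≈ 800 kPa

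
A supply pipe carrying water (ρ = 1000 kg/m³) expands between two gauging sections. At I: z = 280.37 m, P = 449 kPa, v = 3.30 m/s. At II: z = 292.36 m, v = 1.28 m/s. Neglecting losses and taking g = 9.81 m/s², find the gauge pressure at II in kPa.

P₂ ≈ 336 kPa

Pressure head at I: ψ₁ = P₁/(ρg) = 449×1000 / (1000 × 9.81) = 45.77 m.
Velocity heads: v₁²/2g = 3.30²/19.62 = 0.555 m; v₂²/2g = 1.28²/19.62 = 0.084 m.
Total head H = z₁ + ψ₁ + v₁²/2g = 280.37 + 45.77 + 0.555 = 326.69 m.
ψ₂ = H − z₂ − v₂²/2g = 326.69 − 292.36 − 0.084 = 34.25 m.
P₂ = ρgψ₂ = 1000 × 9.81 × 34.25 ≈ 336 kPa.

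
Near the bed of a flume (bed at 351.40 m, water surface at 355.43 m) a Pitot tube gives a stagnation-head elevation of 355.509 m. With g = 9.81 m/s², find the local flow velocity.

Near the bed, under hydrostatic conditions, the piezometric head (z + ψ) equals the free-surface elevation, 355.43 m.
Velocity head = total − piezometric = 355.509 − 355.43 = 0.079 m.
v = √(2g·h_v) = √(2 × 9.81 × 0.079) = 1.24 m/s.

v ≈ 1.24 m/s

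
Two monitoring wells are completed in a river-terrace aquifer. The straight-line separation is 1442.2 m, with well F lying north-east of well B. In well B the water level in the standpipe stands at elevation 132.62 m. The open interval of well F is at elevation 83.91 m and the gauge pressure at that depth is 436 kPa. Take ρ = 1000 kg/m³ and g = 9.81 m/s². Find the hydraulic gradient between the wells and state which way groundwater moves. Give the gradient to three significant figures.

i ≈ 0.00296; groundwater flows toward the north-east

Total head at well B: h = 132.62 m (water level in the piezometer is the total head).
Pressure head at well F: ψ = P/(ρg) = 436×1000 / (1000 × 9.81) = 44.44 m.
Total head at well F: h = z + ψ = 83.91 + 44.44 = 128.35 m.
Head difference: h(well B) − h(well F) = 132.62 − 128.35 = 4.27 m.
Hydraulic gradient: i = |Δh| / L = 4.27 / 1442.2 = 0.00296.
Flow is from higher to lower head: from well B toward well F, i.e. toward the north-east.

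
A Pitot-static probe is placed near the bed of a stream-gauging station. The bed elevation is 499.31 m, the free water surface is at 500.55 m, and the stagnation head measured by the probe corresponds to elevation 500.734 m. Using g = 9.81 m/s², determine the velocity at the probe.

Near the bed, under hydrostatic conditions, the piezometric head (z + ψ) equals the free-surface elevation, 500.55 m.
Velocity head = total − piezometric = 500.734 − 500.55 = 0.184 m.
v = √(2g·h_v) = √(2 × 9.81 × 0.184) = 1.90 m/s.

v ≈ 1.90 m/s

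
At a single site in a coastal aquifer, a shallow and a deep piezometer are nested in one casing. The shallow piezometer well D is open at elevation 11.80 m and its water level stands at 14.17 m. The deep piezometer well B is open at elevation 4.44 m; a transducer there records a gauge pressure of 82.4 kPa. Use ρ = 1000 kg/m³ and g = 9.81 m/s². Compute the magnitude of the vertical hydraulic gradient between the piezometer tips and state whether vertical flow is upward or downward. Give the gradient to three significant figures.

|i_v| ≈ 0.181; vertical flow is downward

Total head at well D: h = 14.17 m (water level in the standpipe).
Pressure head at well B: ψ = P/(ρg) = 82.4×1000 / (1000 × 9.81) = 8.40 m.
Total head at well B: h = z + ψ = 4.44 + 8.40 = 12.84 m.
Δh = h(well D) − h(well B) = 14.17 − 12.84 = 1.33 m.
Vertical separation Δz = 11.80 − 4.44 = 7.36 m.
|i_v| = |Δh| / Δz = 1.33 / 7.36 = 0.181.
Head is higher in the shallow piezometer, so vertical flow is downward (recharge condition).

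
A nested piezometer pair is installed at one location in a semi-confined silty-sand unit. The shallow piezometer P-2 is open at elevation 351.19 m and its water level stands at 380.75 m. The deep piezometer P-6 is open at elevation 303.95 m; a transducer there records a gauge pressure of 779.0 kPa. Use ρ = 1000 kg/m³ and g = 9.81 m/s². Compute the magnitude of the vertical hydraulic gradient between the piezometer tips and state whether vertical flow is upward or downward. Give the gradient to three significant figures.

Total head at P-2: h = 380.75 m (water level in the standpipe).
Pressure head at P-6: ψ = P/(ρg) = 779.0×1000 / (1000 × 9.81) = 79.41 m.
Total head at P-6: h = z + ψ = 303.95 + 79.41 = 383.36 m.
Δh = h(P-2) − h(P-6) = 380.75 − 383.36 = -2.61 m.
Vertical separation Δz = 351.19 − 303.95 = 47.24 m.
|i_v| = |Δh| / Δz = 2.61 / 47.24 = 0.0552.
Head is higher in the deep piezometer, so vertical flow is upward (discharge condition).

|i_v| ≈ 0.0552; vertical flow is upward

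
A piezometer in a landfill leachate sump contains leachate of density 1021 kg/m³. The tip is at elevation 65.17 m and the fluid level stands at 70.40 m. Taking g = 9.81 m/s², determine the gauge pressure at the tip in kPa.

P ≈ 52.4 kPa

Pressure head ψ = h − z = 70.40 − 65.17 = 5.23 m.
P = ρgψ = 1021 × 9.81 × 5.23 = 52384 Pa ≈ 52.4 kPa.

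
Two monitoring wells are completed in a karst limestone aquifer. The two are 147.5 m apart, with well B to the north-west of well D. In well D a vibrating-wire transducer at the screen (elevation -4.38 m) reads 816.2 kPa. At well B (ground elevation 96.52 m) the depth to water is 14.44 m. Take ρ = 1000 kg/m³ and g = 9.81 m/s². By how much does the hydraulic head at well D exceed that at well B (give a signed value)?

Δh ≈ -3.26 m

Pressure head at well D: ψ = P/(ρg) = 816.2×1000 / (1000 × 9.81) = 83.20 m.
Total head at well D: h = z + ψ = -4.38 + 83.20 = 78.82 m.
Total head at well B: h = 96.52 − 14.44 = 82.08 m.
Head difference: h(well D) − h(well B) = 78.82 − 82.08 = -3.26 m.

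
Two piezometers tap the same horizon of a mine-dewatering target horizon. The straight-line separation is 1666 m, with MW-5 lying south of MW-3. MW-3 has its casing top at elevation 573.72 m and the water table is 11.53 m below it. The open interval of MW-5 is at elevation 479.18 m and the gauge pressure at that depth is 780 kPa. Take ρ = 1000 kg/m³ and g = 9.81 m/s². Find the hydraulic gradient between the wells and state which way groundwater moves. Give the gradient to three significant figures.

Total head at MW-3: h = 573.72 − 11.53 = 562.19 m.
Pressure head at MW-5: ψ = P/(ρg) = 780×1000 / (1000 × 9.81) = 79.51 m.
Total head at MW-5: h = z + ψ = 479.18 + 79.51 = 558.69 m.
Head difference: h(MW-3) − h(MW-5) = 562.19 − 558.69 = 3.50 m.
Hydraulic gradient: i = |Δh| / L = 3.50 / 1666 = 0.00210.
Flow is from higher to lower head: from MW-3 toward MW-5, i.e. toward the south.

i ≈ 0.00210; groundwater flows toward the south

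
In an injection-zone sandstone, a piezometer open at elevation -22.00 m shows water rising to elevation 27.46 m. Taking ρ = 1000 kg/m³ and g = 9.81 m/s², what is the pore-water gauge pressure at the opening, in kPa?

P ≈ 485 kPa

Pressure head ψ = h − z = 27.46 − (-22.00) = 49.46 m.
P = ρgψ = 1000 × 9.81 × 49.46 = 485203 Pa ≈ 485 kPa.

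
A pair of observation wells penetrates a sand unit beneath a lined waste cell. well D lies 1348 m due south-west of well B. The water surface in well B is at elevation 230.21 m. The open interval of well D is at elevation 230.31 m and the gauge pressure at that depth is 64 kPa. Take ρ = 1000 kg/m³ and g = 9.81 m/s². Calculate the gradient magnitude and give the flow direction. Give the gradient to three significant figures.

Total head at well B: h = 230.21 m (water level in the piezometer is the total head).
Pressure head at well D: ψ = P/(ρg) = 64×1000 / (1000 × 9.81) = 6.52 m.
Total head at well D: h = z + ψ = 230.31 + 6.52 = 236.83 m.
Head difference: h(well B) − h(well D) = 230.21 − 236.83 = -6.62 m.
Hydraulic gradient: i = |Δh| / L = 6.62 / 1348 = 0.00491.
Flow is from higher to lower head: from well D toward well B, i.e. toward the north-east.

i ≈ 0.00491; groundwater flows toward the north-east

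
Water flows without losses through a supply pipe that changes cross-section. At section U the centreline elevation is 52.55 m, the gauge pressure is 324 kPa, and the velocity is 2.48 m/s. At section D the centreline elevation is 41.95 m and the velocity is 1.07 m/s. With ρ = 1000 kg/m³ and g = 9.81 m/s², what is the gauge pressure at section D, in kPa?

P₂ ≈ 430 kPa

Pressure head at U: ψ₁ = P₁/(ρg) = 324×1000 / (1000 × 9.81) = 33.03 m.
Velocity heads: v₁²/2g = 2.48²/19.62 = 0.313 m; v₂²/2g = 1.07²/19.62 = 0.058 m.
Total head H = z₁ + ψ₁ + v₁²/2g = 52.55 + 33.03 + 0.313 = 85.89 m.
ψ₂ = H − z₂ − v₂²/2g = 85.89 − 41.95 − 0.058 = 43.88 m.
P₂ = ρgψ₂ = 1000 × 9.81 × 43.88 ≈ 430 kPa.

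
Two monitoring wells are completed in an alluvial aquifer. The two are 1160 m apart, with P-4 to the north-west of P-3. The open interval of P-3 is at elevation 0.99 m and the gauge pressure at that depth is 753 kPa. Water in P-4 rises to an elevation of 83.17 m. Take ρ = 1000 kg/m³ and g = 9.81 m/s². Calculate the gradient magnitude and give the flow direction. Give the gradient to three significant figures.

Pressure head at P-3: ψ = P/(ρg) = 753×1000 / (1000 × 9.81) = 76.76 m.
Total head at P-3: h = z + ψ = 0.99 + 76.76 = 77.75 m.
Total head at P-4: h = 83.17 m (water level in the piezometer is the total head).
Head difference: h(P-3) − h(P-4) = 77.75 − 83.17 = -5.42 m.
Hydraulic gradient: i = |Δh| / L = 5.42 / 1160 = 0.00467.
Flow is from higher to lower head: from P-4 toward P-3, i.e. toward the south-east.

i ≈ 0.00467; groundwater flows toward the south-east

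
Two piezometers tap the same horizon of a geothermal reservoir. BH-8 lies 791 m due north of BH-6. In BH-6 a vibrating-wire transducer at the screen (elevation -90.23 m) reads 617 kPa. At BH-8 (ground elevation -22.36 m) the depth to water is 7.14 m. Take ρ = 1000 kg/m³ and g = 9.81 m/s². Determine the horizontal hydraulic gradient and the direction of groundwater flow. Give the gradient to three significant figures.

i ≈ 0.00274; groundwater flows toward the north

Pressure head at BH-6: ψ = P/(ρg) = 617×1000 / (1000 × 9.81) = 62.90 m.
Total head at BH-6: h = z + ψ = -90.23 + 62.90 = -27.33 m.
Total head at BH-8: h = -22.36 − 7.14 = -29.50 m.
Head difference: h(BH-6) − h(BH-8) = -27.33 − (-29.50) = 2.17 m.
Hydraulic gradient: i = |Δh| / L = 2.17 / 791 = 0.00274.
Flow is from higher to lower head: from BH-6 toward BH-8, i.e. toward the north.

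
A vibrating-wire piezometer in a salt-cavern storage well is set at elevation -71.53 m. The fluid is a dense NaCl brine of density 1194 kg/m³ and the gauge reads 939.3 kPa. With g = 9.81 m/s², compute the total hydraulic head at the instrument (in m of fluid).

ψ = P/(ρg) = 939.3×1000 / (1194 × 9.81) = 80.19 m.
h = z + ψ = -71.53 + 80.19 = 8.66 m.

h ≈ 8.66 m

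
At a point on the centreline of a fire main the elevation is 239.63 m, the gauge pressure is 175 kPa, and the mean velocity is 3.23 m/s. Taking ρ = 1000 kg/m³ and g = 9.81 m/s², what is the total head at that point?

Pressure head ψ = P/(ρg) = 175×1000 / (1000 × 9.81) = 17.84 m.
Velocity head = v²/(2g) = 3.23² / (2 × 9.81) = 0.532 m.
h = z + ψ + v²/(2g) = 239.63 + 17.84 + 0.532 = 258.00 m.

h ≈ 258.00 m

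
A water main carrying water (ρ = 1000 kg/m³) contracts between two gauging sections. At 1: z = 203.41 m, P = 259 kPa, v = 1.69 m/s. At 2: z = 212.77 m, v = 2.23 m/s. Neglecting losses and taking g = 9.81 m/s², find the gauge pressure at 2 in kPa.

P₂ ≈ 166 kPa

Pressure head at 1: ψ₁ = P₁/(ρg) = 259×1000 / (1000 × 9.81) = 26.40 m.
Velocity heads: v₁²/2g = 1.69²/19.62 = 0.146 m; v₂²/2g = 2.23²/19.62 = 0.253 m.
Total head H = z₁ + ψ₁ + v₁²/2g = 203.41 + 26.40 + 0.146 = 229.96 m.
ψ₂ = H − z₂ − v₂²/2g = 229.96 − 212.77 − 0.253 = 16.94 m.
P₂ = ρgψ₂ = 1000 × 9.81 × 16.94 ≈ 166 kPa.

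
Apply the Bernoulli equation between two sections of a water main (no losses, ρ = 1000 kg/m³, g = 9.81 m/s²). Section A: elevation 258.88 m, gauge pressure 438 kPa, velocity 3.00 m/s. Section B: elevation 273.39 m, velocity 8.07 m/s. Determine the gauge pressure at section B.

Pressure head at A: ψ₁ = P₁/(ρg) = 438×1000 / (1000 × 9.81) = 44.65 m.
Velocity heads: v₁²/2g = 3.00²/19.62 = 0.459 m; v₂²/2g = 8.07²/19.62 = 3.319 m.
Total head H = z₁ + ψ₁ + v₁²/2g = 258.88 + 44.65 + 0.459 = 303.99 m.
ψ₂ = H − z₂ − v₂²/2g = 303.99 − 273.39 − 3.319 = 27.28 m.
P₂ = ρgψ₂ = 1000 × 9.81 × 27.28 ≈ 268 kPa.

P₂ ≈ 268 kPa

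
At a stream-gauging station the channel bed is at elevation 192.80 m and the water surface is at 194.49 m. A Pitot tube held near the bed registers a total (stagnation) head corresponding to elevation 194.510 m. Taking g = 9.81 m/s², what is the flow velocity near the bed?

Near the bed, under hydrostatic conditions, the piezometric head (z + ψ) equals the free-surface elevation, 194.49 m.
Velocity head = total − piezometric = 194.510 − 194.49 = 0.020 m.
v = √(2g·h_v) = √(2 × 9.81 × 0.020) = 0.626 m/s.

v ≈ 0.626 m/s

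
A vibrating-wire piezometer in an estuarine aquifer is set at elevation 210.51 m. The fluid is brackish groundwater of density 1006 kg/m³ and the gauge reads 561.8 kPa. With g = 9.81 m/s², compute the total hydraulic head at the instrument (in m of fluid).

h ≈ 267.44 m

ψ = P/(ρg) = 561.8×1000 / (1006 × 9.81) = 56.93 m.
h = z + ψ = 210.51 + 56.93 = 267.44 m.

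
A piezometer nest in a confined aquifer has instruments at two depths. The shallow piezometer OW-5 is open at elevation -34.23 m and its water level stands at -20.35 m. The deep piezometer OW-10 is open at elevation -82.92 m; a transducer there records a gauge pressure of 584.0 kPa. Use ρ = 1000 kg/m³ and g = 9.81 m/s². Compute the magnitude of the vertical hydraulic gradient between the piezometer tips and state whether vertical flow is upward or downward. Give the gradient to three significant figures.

|i_v| ≈ 0.0624; vertical flow is downward

Total head at OW-5: h = -20.35 m (water level in the standpipe).
Pressure head at OW-10: ψ = P/(ρg) = 584.0×1000 / (1000 × 9.81) = 59.53 m.
Total head at OW-10: h = z + ψ = -82.92 + 59.53 = -23.39 m.
Δh = h(OW-5) − h(OW-10) = -20.35 − (-23.39) = 3.04 m.
Vertical separation Δz = -34.23 − (-82.92) = 48.69 m.
|i_v| = |Δh| / Δz = 3.04 / 48.69 = 0.0624.
Head is higher in the shallow piezometer, so vertical flow is downward (recharge condition).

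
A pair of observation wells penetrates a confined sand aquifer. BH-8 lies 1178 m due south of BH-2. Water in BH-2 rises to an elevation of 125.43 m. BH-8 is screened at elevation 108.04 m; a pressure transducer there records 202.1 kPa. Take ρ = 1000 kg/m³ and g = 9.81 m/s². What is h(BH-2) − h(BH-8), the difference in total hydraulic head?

Total head at BH-2: h = 125.43 m (water level in the piezometer is the total head).
Pressure head at BH-8: ψ = P/(ρg) = 202.1×1000 / (1000 × 9.81) = 20.60 m.
Total head at BH-8: h = z + ψ = 108.04 + 20.60 = 128.64 m.
Head difference: h(BH-2) − h(BH-8) = 125.43 − 128.64 = -3.21 m.

Δh ≈ -3.21 m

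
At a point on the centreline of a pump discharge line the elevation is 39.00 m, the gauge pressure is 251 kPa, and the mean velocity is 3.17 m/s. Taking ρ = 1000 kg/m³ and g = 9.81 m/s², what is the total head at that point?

Pressure head ψ = P/(ρg) = 251×1000 / (1000 × 9.81) = 25.59 m.
Velocity head = v²/(2g) = 3.17² / (2 × 9.81) = 0.512 m.
h = z + ψ + v²/(2g) = 39.00 + 25.59 + 0.512 = 65.10 m.

h ≈ 65.10 m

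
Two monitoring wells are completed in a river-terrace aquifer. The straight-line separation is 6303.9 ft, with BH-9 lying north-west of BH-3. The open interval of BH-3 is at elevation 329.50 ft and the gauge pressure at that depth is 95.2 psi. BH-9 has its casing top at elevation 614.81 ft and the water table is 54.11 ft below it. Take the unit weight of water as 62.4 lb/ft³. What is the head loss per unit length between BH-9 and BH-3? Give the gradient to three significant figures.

i ≈ 0.00183 ft/ft

Pressure head at BH-3: ψ = 144·P/γ = 144 × 95.2 / 62.4 = 219.69 ft.
Total head at BH-3: h = z + ψ = 329.50 + 219.69 = 549.19 ft.
Total head at BH-9: h = 614.81 − 54.11 = 560.70 ft.
Head difference: h(BH-3) − h(BH-9) = 549.19 − 560.70 = -11.51 ft.
Hydraulic gradient: i = |Δh| / L = 11.51 / 6303.9 = 0.00183.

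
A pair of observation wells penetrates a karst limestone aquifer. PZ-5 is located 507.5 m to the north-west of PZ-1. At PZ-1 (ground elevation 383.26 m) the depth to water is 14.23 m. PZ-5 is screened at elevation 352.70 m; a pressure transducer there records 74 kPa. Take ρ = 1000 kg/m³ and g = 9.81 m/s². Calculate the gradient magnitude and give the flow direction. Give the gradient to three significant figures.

Total head at PZ-1: h = 383.26 − 14.23 = 369.03 m.
Pressure head at PZ-5: ψ = P/(ρg) = 74×1000 / (1000 × 9.81) = 7.54 m.
Total head at PZ-5: h = z + ψ = 352.70 + 7.54 = 360.24 m.
Head difference: h(PZ-1) − h(PZ-5) = 369.03 − 360.24 = 8.79 m.
Hydraulic gradient: i = |Δh| / L = 8.79 / 507.5 = 0.0173.
Flow is from higher to lower head: from PZ-1 toward PZ-5, i.e. toward the north-west.

i ≈ 0.0173; groundwater flows toward the north-west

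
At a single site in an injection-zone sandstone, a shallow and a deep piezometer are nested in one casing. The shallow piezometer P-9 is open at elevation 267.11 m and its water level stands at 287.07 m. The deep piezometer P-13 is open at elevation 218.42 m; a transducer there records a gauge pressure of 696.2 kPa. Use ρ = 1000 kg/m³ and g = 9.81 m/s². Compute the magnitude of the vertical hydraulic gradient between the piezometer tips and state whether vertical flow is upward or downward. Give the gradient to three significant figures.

Total head at P-9: h = 287.07 m (water level in the standpipe).
Pressure head at P-13: ψ = P/(ρg) = 696.2×1000 / (1000 × 9.81) = 70.97 m.
Total head at P-13: h = z + ψ = 218.42 + 70.97 = 289.39 m.
Δh = h(P-9) − h(P-13) = 287.07 − 289.39 = -2.32 m.
Vertical separation Δz = 267.11 − 218.42 = 48.69 m.
|i_v| = |Δh| / Δz = 2.32 / 48.69 = 0.0476.
Head is higher in the deep piezometer, so vertical flow is upward (discharge condition).

|i_v| ≈ 0.0476; vertical flow is upward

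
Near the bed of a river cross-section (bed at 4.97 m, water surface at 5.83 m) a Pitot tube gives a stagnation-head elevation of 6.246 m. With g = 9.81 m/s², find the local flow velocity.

Near the bed, under hydrostatic conditions, the piezometric head (z + ψ) equals the free-surface elevation, 5.83 m.
Velocity head = total − piezometric = 6.246 − 5.83 = 0.416 m.
v = √(2g·h_v) = √(2 × 9.81 × 0.416) = 2.86 m/s.

v ≈ 2.86 m/s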